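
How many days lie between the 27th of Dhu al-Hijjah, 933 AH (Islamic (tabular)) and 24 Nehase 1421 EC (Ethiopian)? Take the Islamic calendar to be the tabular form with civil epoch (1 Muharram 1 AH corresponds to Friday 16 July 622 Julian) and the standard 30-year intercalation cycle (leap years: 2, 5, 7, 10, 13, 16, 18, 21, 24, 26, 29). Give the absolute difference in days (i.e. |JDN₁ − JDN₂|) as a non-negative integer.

JDN of the first date = 2279061.
JDN of the second date = 2243229.
|2243229 − 2279061| = 35832.

35832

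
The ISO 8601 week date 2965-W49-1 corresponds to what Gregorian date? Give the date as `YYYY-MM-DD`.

2965-12-02

ISO week 1 of 2965 is the week containing the first Thursday of 2965.
Week 49, day 1 (Monday) lands on 2965-12-02.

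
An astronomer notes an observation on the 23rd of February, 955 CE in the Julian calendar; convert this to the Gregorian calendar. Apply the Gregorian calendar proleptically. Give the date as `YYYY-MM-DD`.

0955-02-28

The Julian–Gregorian offset here is 5 days (Julian trailing).
23 February 955 Julian + 5 days → 28 February 955 Gregorian.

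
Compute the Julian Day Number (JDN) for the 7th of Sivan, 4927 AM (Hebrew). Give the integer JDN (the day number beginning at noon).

2147451

Equivalently 3 June 1167 (proleptic Gregorian).
JDN 2451545 is 1 January 2000 CE (Gregorian); the target day is −304094 days from there, so JDN = 2147451.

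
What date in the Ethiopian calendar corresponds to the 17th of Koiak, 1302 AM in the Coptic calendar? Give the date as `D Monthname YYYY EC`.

Both dates share Julian Day Number 2300326; in the Ethiopian calendar that is 17 Tahsas 1578 EC.

17 Tahsas 1578 EC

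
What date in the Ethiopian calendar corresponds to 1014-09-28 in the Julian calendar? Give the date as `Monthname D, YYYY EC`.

Tikimt 1, 1007 EC

Both dates share Julian Day Number 2091692; in the Ethiopian calendar that is 1 Tikimt 1007 EC.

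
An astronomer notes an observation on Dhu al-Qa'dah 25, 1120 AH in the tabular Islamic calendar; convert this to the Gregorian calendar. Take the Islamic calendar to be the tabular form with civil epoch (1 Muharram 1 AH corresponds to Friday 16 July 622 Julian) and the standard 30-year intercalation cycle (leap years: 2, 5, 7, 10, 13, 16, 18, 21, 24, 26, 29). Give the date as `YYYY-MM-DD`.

Both dates share Julian Day Number 2345295; in the Gregorian calendar that is 5 February 1709 CE.

1709-02-05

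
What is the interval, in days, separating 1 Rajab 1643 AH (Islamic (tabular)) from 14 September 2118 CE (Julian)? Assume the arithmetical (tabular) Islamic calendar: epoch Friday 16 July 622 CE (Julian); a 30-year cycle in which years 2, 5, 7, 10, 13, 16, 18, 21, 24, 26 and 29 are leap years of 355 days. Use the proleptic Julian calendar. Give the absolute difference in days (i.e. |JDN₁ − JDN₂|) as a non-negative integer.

JDN of the first date = 2530487.
JDN of the second date = 2494914.
|2494914 − 2530487| = 35573.

35573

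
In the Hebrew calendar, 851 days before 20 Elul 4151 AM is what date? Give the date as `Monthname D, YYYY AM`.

JDN of 20 Elul 4151 AM = 1864118.
1864118 − 851 = 1863267.
JDN 1863267 in the Hebrew calendar is Iyar 24, 4149 AM.

Iyar 24, 4149 AM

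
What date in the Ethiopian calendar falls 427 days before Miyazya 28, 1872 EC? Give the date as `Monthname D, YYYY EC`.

Yekatit 27, 1871 EC

Counting 427 days back from JDN 2407841 reaches JDN 2407414, which is Yekatit 27, 1871 EC.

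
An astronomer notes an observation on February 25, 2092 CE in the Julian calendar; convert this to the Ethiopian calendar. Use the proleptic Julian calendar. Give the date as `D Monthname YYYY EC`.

30 Yekatit 2084 EC

The source date corresponds to 9 March 2092 in the Gregorian calendar (JDN 2485216).
That day falls on 30 Yekatit 2084 EC in the Ethiopian calendar.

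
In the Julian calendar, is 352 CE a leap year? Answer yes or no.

yes

352 mod 4 = 0, so it is a leap year in the Julian calendar.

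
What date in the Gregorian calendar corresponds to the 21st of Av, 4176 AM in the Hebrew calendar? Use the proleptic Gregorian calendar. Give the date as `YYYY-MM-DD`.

0416-08-02

Julian Day Number of the source date = 1873215.
Converting JDN 1873215 to the Gregorian calendar gives 2 August 416 CE.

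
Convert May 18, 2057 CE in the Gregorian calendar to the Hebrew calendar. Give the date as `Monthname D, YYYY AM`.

Iyar 14, 5817 AM

Julian Day Number of the source date = 2472502.
Converting JDN 2472502 to the Hebrew calendar gives 14 Iyar 5817 AM.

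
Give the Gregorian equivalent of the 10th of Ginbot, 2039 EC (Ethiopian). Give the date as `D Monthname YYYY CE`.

18 May 2047 CE

Julian Day Number of the source date = 2468849.
Converting JDN 2468849 to the Gregorian calendar gives 18 May 2047 CE.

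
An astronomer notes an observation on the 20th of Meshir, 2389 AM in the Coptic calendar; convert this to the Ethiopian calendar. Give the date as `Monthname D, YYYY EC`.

The source date corresponds to 4 March 2673 in the Gregorian calendar (JDN 2697416).
That day falls on 20 Yekatit 2665 EC in the Ethiopian calendar.

Yekatit 20, 2665 EC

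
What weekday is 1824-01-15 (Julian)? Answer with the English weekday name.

Tuesday

This is JDN 2387288 (27 January 1824 Gregorian).
JDN 2387288 mod 7 = 1, and JDN 0 was a Monday, so this is a Tuesday.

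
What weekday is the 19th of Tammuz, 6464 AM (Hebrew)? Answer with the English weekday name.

In the Gregorian calendar this is 14 July 2704 (JDN 2708870).
JDN 2708870 mod 7 = 3, and JDN 0 was a Monday, so this is a Thursday.

Thursday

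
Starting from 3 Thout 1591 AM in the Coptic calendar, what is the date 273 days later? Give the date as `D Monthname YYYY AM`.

6 Paoni 1591 AM

JDN of 3 Thout 1591 AM = 2405779.
2405779 + 273 = 2406052.
JDN 2406052 in the Coptic calendar is 6 Paoni 1591 AM.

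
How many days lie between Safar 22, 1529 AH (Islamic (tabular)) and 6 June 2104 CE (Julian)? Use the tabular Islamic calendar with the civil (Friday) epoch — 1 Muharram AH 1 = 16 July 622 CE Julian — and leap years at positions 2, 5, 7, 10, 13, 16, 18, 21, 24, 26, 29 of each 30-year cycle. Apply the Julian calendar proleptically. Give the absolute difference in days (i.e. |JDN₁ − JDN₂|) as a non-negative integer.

First date → JDN 2489963; second date → JDN 2489701.
The interval is |2489963 − 2489701| = 262 days.

262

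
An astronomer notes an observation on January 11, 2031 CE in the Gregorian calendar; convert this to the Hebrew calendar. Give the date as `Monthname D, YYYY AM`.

Tevet 16, 5791 AM

Julian Day Number of the source date = 2462878.
Converting JDN 2462878 to the Hebrew calendar gives 16 Tevet 5791 AM.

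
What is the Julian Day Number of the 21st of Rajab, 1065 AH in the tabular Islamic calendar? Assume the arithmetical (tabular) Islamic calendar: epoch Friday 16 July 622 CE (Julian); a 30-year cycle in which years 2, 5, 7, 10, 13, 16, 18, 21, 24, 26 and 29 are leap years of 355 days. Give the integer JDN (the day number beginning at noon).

2325683

In the Gregorian calendar the same day is 27 May 1655.
JDN 2299161 is 15 October 1582 CE (Gregorian); the target day is +26522 days from there, so JDN = 2325683.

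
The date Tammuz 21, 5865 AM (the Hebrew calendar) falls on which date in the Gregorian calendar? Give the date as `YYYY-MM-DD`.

Both dates share Julian Day Number 2490080; in the Gregorian calendar that is 4 July 2105 CE.

2105-07-04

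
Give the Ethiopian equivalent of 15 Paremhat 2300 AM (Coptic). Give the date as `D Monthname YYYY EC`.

The source date corresponds to 28 March 2584 in the Gregorian calendar (JDN 2664934).
That day falls on 15 Megabit 2576 EC in the Ethiopian calendar.

15 Megabit 2576 EC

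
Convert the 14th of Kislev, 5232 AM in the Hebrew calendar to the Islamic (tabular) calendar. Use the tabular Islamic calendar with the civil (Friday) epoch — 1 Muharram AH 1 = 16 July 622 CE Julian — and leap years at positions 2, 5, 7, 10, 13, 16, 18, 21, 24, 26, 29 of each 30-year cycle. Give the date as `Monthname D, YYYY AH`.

Both dates share Julian Day Number 2258671; in the tabular Islamic calendar that is 13 Jumada al-Thani 876 AH.

Jumada al-Thani 13, 876 AH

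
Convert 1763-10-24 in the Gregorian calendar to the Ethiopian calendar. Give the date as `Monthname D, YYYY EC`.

Tikimt 15, 1756 EC

Julian Day Number of the source date = 2365279.
Converting JDN 2365279 to the Ethiopian calendar gives 15 Tikimt 1756 EC.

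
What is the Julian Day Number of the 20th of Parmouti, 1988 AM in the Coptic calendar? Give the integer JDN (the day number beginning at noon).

2551011

Equivalently 30 April 2272 (Gregorian).
JDN 2299161 is 15 October 1582 CE (Gregorian); the target day is +251850 days from there, so JDN = 2551011.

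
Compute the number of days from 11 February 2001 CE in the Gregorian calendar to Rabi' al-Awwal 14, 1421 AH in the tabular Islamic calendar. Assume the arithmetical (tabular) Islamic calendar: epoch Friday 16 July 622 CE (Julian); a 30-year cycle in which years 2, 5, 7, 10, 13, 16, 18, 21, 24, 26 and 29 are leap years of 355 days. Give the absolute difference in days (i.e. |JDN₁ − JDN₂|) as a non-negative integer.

JDN of the first date = 2451952.
JDN of the second date = 2451713.
|2451713 − 2451952| = 239.

239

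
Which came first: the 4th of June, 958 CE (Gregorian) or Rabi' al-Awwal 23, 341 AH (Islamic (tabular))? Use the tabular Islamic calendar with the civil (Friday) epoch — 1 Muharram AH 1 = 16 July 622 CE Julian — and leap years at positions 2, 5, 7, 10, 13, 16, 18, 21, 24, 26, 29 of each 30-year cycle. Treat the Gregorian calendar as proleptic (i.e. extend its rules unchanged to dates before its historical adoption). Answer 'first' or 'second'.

second

Converting both to JDN: 2071117 vs 2069006; the smaller is the second.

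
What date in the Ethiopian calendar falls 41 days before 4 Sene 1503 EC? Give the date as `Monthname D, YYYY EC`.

Miyazya 23, 1503 EC

The starting date is JDN 2273099; 2273099 − 41 = 2273058.
JDN 2273058 corresponds to Miyazya 23, 1503 EC.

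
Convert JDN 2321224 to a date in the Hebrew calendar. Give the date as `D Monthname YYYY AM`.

The Gregorian equivalent of JDN 2321224 is 12 March 1643.
In the Hebrew calendar that day is 21 Adar 5403 AM.

21 Adar 5403 AM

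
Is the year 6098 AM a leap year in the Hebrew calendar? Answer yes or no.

no

Hebrew year 6098 is year 18 of its 19-year Metonic cycle; leap years are at positions 3, 6, 8, 11, 14, 17, 19, so it is a common year (12 months).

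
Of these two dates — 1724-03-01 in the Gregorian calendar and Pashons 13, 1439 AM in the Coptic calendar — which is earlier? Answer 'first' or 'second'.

First date → JDN 2350798; second date → JDN 2350511.
JDN 2350511 < JDN 2350798, so the second date is earlier.

second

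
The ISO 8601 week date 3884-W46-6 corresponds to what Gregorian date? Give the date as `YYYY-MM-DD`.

ISO week 1 of 3884 is the week containing the first Thursday of 3884.
Week 46, day 6 (Saturday) lands on 3884-11-15.

3884-11-15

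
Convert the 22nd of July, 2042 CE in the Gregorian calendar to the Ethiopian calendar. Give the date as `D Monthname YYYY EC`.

15 Hamle 2034 EC

Julian Day Number of the source date = 2467088.
Converting JDN 2467088 to the Ethiopian calendar gives 15 Hamle 2034 EC.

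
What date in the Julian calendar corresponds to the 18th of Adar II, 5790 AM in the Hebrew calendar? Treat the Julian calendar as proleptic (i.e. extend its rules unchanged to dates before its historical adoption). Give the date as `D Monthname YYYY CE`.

10 March 2030 CE

Both dates share Julian Day Number 2462584; in the Julian calendar that is 10 March 2030 CE.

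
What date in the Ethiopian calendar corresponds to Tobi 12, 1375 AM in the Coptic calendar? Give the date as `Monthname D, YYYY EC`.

The source date corresponds to 17 January 1659 in the Gregorian calendar (JDN 2327014).
That day falls on 12 Tir 1651 EC in the Ethiopian calendar.

Tir 12, 1651 EC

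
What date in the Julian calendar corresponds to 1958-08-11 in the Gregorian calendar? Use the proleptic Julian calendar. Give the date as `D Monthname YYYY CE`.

29 July 1958 CE

For dates in this range the Gregorian date is 13 days ahead of the Julian.
11 August 1958 Gregorian − 13 days → 29 July 1958 Julian.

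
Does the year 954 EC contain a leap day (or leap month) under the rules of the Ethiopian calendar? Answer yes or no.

no

954 mod 4 = 2; in the Ethiopian calendar a year is leap when year mod 4 = 3, so it is a common year.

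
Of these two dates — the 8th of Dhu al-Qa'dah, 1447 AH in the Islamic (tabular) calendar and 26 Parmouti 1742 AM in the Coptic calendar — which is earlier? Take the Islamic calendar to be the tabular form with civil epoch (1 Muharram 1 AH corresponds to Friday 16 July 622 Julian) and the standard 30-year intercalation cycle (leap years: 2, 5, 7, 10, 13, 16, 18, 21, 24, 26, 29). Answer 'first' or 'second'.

First date → JDN 2461156; second date → JDN 2461165.
JDN 2461156 < JDN 2461165, so the first date is earlier.

first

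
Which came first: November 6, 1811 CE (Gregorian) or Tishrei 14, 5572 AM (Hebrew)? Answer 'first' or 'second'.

Converting both to JDN: 2382823 vs 2382788; the smaller is the second.

second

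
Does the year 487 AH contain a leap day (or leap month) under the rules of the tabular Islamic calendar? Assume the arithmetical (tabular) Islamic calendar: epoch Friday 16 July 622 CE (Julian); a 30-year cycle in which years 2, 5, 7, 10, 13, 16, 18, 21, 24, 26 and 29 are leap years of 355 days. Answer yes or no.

Year 487 AH is year 7 of its 30-year cycle; leap positions are 2, 5, 7, 10, 13, 16, 18, 21, 24, 26, 29, so it is a leap year (355 days).

yes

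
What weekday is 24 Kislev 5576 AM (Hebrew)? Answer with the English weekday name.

Tuesday

In the Gregorian calendar this is 26 December 1815 (JDN 2384334).
Since JDN mod 7 = 1 (0 = Monday), the day is Tuesday.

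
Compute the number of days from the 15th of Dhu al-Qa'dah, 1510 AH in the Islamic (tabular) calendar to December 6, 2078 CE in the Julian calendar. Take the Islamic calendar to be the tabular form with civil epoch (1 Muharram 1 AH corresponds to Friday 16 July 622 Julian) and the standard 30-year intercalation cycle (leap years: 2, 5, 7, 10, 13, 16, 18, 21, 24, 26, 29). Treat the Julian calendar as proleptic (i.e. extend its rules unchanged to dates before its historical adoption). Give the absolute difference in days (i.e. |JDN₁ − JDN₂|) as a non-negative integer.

3101

First date → JDN 2483488; second date → JDN 2480387.
The interval is |2483488 − 2480387| = 3101 days.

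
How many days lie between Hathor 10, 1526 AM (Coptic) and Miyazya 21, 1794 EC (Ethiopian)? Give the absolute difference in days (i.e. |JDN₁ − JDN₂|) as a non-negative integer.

JDN of the first date = 2382105.
JDN of the second date = 2379344.
|2379344 − 2382105| = 2761.

2761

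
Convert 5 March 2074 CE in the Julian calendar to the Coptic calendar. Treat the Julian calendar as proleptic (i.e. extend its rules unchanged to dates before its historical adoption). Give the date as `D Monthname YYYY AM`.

9 Paremhat 1790 AM

Both dates share Julian Day Number 2478650; in the Coptic calendar that is 9 Paremhat 1790 AM.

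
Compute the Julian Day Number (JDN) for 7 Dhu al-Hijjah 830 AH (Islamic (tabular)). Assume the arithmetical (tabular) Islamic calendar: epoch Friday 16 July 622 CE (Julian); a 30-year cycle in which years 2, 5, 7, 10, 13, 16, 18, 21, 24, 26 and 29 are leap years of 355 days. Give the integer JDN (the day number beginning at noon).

In the proleptic Gregorian calendar the same day is 8 October 1427.
JDN 2400001 is 17 November 1858 CE (Gregorian), MJD 0; the target day is −157460 days from there, so JDN = 2242541.

2242541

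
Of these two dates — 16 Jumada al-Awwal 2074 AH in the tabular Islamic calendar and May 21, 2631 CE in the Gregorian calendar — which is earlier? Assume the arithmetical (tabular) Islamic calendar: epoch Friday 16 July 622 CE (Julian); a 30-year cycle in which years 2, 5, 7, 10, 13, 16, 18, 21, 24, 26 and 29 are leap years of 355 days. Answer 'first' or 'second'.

second

First date → JDN 2683175; second date → JDN 2682153.
JDN 2682153 < JDN 2683175, so the second date is earlier.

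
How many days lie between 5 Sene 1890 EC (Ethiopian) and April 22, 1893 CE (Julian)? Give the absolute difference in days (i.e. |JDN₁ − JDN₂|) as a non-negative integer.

1864

JDN of the first date = 2414452.
JDN of the second date = 2412588.
|2412588 − 2414452| = 1864.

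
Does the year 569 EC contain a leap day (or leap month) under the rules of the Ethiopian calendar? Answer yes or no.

no

569 mod 4 = 1; in the Ethiopian calendar a year is leap when year mod 4 = 3, so it is a common year.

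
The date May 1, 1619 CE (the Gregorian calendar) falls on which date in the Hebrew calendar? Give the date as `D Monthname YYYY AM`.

17 Iyar 5379 AM

Julian Day Number of the source date = 2312508.
Converting JDN 2312508 to the Hebrew calendar gives 17 Iyar 5379 AM.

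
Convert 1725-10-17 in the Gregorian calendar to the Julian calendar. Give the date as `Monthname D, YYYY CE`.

For dates in this range the Gregorian date is 11 days ahead of the Julian.
17 October 1725 Gregorian − 11 days → 6 October 1725 Julian.

October 6, 1725 CE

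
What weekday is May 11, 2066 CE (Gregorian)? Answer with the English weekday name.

Tuesday

2475782 ≡ 1 (mod 7); counting from Monday = 0 gives Tuesday.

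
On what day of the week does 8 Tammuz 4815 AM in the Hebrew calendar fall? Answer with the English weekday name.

In the proleptic Gregorian calendar this is 12 July 1055 (JDN 2106583).
Since JDN mod 7 = 3 (0 = Monday), the day is Thursday.

Thursday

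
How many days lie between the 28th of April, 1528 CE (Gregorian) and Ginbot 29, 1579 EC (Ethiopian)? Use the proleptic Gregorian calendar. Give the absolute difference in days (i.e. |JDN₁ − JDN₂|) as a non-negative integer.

First date → JDN 2279268; second date → JDN 2300853.
The interval is |2279268 − 2300853| = 21585 days.

21585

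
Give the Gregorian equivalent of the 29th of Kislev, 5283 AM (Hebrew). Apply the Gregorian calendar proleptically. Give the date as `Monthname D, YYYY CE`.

Julian Day Number of the source date = 2277320.
Converting JDN 2277320 to the Gregorian calendar gives 28 December 1522 CE.

December 28, 1522 CE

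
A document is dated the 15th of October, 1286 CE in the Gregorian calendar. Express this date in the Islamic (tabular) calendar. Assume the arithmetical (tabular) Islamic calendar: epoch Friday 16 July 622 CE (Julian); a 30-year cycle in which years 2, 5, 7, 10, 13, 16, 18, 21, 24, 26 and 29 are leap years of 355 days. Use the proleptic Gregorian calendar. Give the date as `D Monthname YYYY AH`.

17 Sha'ban 685 AH

Both dates share Julian Day Number 2191050; in the tabular Islamic calendar that is 17 Sha'ban 685 AH.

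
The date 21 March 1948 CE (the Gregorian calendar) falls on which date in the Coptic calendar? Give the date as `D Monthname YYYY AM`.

Both dates share Julian Day Number 2432632; in the Coptic calendar that is 12 Paremhat 1664 AM.

12 Paremhat 1664 AM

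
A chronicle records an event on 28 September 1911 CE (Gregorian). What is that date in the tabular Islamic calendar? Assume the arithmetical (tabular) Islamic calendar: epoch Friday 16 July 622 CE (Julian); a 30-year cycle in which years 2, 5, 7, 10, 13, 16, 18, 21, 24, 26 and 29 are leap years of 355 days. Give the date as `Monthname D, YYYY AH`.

Julian Day Number of the source date = 2419308.
Converting JDN 2419308 to the tabular Islamic calendar gives 4 Shawwal 1329 AH.

Shawwal 4, 1329 AH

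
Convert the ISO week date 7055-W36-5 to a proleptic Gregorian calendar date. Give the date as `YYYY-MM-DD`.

7055-09-07

ISO week 1 of 7055 is the week containing the first Thursday of 7055.
Week 36, day 5 (Friday) lands on 7055-09-07.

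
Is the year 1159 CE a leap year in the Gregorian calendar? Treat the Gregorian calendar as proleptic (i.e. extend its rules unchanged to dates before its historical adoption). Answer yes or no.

no

1159 is not divisible by 4, so it is a common year.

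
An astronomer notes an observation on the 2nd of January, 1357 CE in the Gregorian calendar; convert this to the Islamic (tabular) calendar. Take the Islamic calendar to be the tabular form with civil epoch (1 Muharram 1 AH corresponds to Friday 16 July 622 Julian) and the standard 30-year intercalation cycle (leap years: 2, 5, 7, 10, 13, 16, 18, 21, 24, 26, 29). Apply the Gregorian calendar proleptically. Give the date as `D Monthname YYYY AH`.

1 Muharram 758 AH

Both dates share Julian Day Number 2216696; in the tabular Islamic calendar that is 1 Muharram 758 AH.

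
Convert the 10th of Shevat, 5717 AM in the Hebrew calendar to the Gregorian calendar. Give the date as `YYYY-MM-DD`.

1957-01-12

Both dates share Julian Day Number 2435851; in the Gregorian calendar that is 12 January 1957 CE.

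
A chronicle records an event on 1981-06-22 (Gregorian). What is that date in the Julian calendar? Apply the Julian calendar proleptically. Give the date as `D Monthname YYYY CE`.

For dates in this range the Gregorian date is 13 days ahead of the Julian.
22 June 1981 Gregorian − 13 days → 9 June 1981 Julian.

9 June 1981 CE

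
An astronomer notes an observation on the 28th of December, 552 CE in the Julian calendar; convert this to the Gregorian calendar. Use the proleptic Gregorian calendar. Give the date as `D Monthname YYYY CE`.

At this point the Julian calendar is 2 days behind the Gregorian.
28 December 552 Julian + 2 days → 30 December 552 Gregorian.

30 December 552 CE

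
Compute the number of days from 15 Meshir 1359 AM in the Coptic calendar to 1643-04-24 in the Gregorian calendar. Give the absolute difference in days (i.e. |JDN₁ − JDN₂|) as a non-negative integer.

64

JDN of the first date = 2321203.
JDN of the second date = 2321267.
|2321267 − 2321203| = 64.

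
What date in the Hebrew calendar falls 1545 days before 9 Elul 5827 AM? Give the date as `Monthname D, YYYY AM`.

JDN of 9 Elul 5827 AM = 2476248.
2476248 − 1545 = 2474703.
JDN 2474703 in the Hebrew calendar is Iyar 29, 5823 AM.

Iyar 29, 5823 AM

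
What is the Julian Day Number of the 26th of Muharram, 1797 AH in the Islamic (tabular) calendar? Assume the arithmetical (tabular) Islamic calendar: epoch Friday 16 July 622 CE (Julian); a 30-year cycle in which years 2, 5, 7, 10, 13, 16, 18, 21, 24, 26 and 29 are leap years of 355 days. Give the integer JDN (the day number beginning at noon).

In the Gregorian calendar the same day is 19 February 2365.
JDN 2400001 is 17 November 1858 CE (Gregorian), MJD 0; the target day is +184907 days from there, so JDN = 2584908.

2584908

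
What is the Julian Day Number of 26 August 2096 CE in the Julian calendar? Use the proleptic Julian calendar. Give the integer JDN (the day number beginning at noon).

2486860

Equivalently 8 September 2096 (Gregorian).
JDN 2299161 is 15 October 1582 CE (Gregorian); the target day is +187699 days from there, so JDN = 2486860.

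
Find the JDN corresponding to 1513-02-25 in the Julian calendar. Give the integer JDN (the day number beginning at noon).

2273737

Equivalently 7 March 1513 (proleptic Gregorian).
JDN 2299161 is 15 October 1582 CE (Gregorian); the target day is −25424 days from there, so JDN = 2273737.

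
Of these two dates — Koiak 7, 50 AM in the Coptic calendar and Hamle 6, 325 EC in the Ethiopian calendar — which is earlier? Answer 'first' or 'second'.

Converting both to JDN: 1843023 vs 1842867; the smaller is the second.

second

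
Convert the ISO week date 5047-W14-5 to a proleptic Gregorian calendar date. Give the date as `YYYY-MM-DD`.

ISO week 1 of 5047 is the week containing the first Thursday of 5047.
Week 14, day 5 (Friday) lands on 5047-04-09.

5047-04-09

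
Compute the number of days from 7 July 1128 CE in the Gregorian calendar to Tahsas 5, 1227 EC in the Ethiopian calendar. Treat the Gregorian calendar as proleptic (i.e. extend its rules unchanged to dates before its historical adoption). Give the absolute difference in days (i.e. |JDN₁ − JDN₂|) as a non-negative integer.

38870

First date → JDN 2133241; second date → JDN 2172111.
The interval is |2133241 − 2172111| = 38870 days.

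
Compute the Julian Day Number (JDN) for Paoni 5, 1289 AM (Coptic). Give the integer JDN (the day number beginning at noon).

In the proleptic Gregorian calendar the same day is 9 June 1573.
JDN 2400001 is 17 November 1858 CE (Gregorian), MJD 0; the target day is −104255 days from there, so JDN = 2295746.

2295746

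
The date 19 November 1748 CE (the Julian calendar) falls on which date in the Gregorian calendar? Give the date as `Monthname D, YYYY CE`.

For dates in this range the Gregorian date is 11 days ahead of the Julian.
19 November 1748 Julian + 11 days → 30 November 1748 Gregorian.

November 30, 1748 CE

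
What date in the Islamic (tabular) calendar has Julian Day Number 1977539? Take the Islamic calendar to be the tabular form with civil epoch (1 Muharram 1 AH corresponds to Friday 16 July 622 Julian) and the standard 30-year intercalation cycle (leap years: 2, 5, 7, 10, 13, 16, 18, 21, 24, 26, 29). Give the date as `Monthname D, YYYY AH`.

Safar 12, 83 AH

JDN 1977539 is 21 March 702 in the proleptic Gregorian calendar.
In the tabular Islamic calendar that day is Safar 12, 83 AH.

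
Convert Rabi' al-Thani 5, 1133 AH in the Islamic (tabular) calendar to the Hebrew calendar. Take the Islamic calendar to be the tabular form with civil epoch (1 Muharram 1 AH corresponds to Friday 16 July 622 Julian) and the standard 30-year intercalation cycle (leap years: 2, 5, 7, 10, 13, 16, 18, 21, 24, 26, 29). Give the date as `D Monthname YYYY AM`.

6 Shevat 5481 AM

Both dates share Julian Day Number 2349676; in the Hebrew calendar that is 6 Shevat 5481 AM.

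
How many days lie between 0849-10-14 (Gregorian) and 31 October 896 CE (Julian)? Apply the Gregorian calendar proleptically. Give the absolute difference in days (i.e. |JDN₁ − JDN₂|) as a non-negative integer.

17188

JDN of the first date = 2031438.
JDN of the second date = 2048626.
|2048626 − 2031438| = 17188.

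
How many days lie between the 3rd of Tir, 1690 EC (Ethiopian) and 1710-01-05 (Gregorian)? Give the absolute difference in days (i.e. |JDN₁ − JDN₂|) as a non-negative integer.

4379

First date → JDN 2341250; second date → JDN 2345629.
The interval is |2341250 − 2345629| = 4379 days.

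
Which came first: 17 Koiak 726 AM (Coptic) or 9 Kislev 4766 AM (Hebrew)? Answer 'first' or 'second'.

second

First date → JDN 2089942; second date → JDN 2088452.
JDN 2088452 < JDN 2089942, so the second date is earlier.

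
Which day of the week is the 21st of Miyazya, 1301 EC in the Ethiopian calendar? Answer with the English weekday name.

Equivalently 24 April 1309 Gregorian, JDN 2199276.
2199276 ≡ 2 (mod 7); counting from Monday = 0 gives Wednesday.

Wednesday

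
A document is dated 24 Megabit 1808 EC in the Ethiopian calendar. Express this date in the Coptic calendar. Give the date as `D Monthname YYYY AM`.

24 Paremhat 1532 AM

Both dates share Julian Day Number 2384431; in the Coptic calendar that is 24 Paremhat 1532 AM.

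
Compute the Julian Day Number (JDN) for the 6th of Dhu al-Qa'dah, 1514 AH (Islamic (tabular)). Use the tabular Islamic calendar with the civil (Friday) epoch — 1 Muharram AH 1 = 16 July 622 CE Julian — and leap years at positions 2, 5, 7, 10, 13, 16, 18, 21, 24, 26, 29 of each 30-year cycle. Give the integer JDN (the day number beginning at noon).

2484897

Equivalently 25 April 2091 (Gregorian).
JDN 2400001 is 17 November 1858 CE (Gregorian), MJD 0; the target day is +84896 days from there, so JDN = 2484897.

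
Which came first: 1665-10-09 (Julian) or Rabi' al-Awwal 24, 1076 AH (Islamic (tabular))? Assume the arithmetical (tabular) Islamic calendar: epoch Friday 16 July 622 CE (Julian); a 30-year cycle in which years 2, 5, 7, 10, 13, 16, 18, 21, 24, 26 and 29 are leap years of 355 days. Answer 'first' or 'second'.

second

The two dates have Julian Day Numbers 2329481 and 2329466 respectively.
Since 2329466 < 2329481, the second date comes first.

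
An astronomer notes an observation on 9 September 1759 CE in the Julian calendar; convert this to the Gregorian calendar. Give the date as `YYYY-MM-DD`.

At this point the Julian calendar is 11 days behind the Gregorian.
9 September 1759 Julian + 11 days → 20 September 1759 Gregorian.

1759-09-20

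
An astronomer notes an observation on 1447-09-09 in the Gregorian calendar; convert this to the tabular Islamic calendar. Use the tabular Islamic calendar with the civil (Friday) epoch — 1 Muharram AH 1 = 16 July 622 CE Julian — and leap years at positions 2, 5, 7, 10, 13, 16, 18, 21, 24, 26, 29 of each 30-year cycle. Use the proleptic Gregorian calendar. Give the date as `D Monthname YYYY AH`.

18 Jumada al-Thani 851 AH

Julian Day Number of the source date = 2249817.
Converting JDN 2249817 to the tabular Islamic calendar gives 18 Jumada al-Thani 851 AH.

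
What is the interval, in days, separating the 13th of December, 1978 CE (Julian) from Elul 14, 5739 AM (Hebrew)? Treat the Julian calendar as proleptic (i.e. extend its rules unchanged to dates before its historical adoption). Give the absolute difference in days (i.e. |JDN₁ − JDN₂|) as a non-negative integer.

254

First date → JDN 2443869; second date → JDN 2444123.
The interval is |2443869 − 2444123| = 254 days.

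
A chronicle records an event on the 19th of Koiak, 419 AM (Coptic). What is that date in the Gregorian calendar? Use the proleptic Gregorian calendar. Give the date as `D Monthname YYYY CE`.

Both dates share Julian Day Number 1977812; in the Gregorian calendar that is 19 December 702 CE.

19 December 702 CE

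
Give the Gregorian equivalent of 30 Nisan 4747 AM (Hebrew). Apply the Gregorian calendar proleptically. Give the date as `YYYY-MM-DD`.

Julian Day Number of the source date = 2081650.
Converting JDN 2081650 to the Gregorian calendar gives 6 April 987 CE.

0987-04-06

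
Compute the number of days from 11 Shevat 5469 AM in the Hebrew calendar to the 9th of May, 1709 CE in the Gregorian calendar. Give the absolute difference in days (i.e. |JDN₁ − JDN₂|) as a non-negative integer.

107

First date → JDN 2345281; second date → JDN 2345388.
The interval is |2345281 − 2345388| = 107 days.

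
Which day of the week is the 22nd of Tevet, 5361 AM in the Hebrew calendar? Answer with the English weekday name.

Wednesday

In the Gregorian calendar this is 27 December 1600 (JDN 2305809).
2305809 ≡ 2 (mod 7); counting from Monday = 0 gives Wednesday.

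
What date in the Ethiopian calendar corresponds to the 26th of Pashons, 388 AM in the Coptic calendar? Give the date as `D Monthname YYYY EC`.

Both dates share Julian Day Number 1966647; in the Ethiopian calendar that is 26 Ginbot 664 EC.

26 Ginbot 664 EC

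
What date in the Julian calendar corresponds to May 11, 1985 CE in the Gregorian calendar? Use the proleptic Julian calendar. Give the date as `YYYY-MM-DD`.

The Julian–Gregorian offset here is 13 days (Julian trailing).
11 May 1985 Gregorian − 13 days → 28 April 1985 Julian.

1985-04-28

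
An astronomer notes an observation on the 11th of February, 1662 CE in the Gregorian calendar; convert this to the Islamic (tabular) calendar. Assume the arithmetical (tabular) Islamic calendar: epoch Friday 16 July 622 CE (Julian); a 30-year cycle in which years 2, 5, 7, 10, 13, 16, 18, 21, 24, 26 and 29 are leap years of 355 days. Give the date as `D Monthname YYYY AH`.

Julian Day Number of the source date = 2328135.
Converting JDN 2328135 to the tabular Islamic calendar gives 21 Jumada al-Thani 1072 AH.

21 Jumada al-Thani 1072 AH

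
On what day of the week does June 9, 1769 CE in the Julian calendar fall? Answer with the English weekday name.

Tuesday

Equivalently 20 June 1769 Gregorian, JDN 2367345.
JDN 2367345 mod 7 = 1, and JDN 0 was a Monday, so this is a Tuesday.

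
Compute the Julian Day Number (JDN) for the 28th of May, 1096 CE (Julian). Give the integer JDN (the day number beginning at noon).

In the proleptic Gregorian calendar the same day is 3 June 1096.
JDN 2451545 is 1 January 2000 CE (Gregorian); the target day is −330025 days from there, so JDN = 2121520.

2121520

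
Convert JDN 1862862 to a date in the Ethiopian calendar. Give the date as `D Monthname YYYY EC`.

2 Miyazya 380 EC

JDN 1862862 is 29 March 388 in the proleptic Gregorian calendar.
In the Ethiopian calendar that day is 2 Miyazya 380 EC.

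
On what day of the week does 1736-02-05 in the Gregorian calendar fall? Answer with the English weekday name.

JDN 2355156 mod 7 = 6, and JDN 0 was a Monday, so this is a Sunday.

Sunday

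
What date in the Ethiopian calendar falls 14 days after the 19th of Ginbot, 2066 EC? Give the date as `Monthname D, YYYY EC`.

Counting 14 days forward from JDN 2478720 reaches JDN 2478734, which is Sene 3, 2066 EC.

Sene 3, 2066 EC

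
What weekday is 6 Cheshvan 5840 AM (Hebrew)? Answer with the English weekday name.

Equivalently 31 October 2079 Gregorian, JDN 2480703.
2480703 ≡ 1 (mod 7); counting from Monday = 0 gives Tuesday.

Tuesday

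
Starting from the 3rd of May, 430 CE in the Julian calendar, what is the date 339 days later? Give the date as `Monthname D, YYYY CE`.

April 7, 431 CE

The starting date is JDN 1878238; 1878238 + 339 = 1878577.
JDN 1878577 corresponds to April 7, 431 CE.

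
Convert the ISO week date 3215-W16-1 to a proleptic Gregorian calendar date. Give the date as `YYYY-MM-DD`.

3215-04-13

ISO week 1 of 3215 is the week containing the first Thursday of 3215.
Week 16, day 1 (Monday) lands on 3215-04-13.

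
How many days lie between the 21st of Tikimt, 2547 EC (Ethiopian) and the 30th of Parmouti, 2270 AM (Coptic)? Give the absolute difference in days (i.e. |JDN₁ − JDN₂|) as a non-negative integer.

176

JDN of the first date = 2654197.
JDN of the second date = 2654021.
|2654021 − 2654197| = 176.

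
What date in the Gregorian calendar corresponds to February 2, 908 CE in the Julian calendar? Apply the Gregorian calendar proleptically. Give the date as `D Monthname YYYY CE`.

7 February 908 CE

The Julian–Gregorian offset here is 5 days (Julian trailing).
2 February 908 Julian + 5 days → 7 February 908 Gregorian.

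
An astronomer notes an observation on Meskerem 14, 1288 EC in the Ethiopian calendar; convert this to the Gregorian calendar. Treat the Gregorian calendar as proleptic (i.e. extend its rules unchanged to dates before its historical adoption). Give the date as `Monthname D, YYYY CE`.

September 19, 1295 CE

Julian Day Number of the source date = 2194311.
Converting JDN 2194311 to the Gregorian calendar gives 19 September 1295 CE.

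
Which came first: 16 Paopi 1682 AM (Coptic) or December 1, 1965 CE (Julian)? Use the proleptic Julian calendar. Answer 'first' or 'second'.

first

Converting both to JDN: 2439060 vs 2439109; the smaller is the first.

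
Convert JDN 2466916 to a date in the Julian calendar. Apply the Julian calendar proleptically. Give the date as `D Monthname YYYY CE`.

The Gregorian equivalent of JDN 2466916 is 31 January 2042.
In the Julian calendar that day is 18 January 2042 CE.

18 January 2042 CE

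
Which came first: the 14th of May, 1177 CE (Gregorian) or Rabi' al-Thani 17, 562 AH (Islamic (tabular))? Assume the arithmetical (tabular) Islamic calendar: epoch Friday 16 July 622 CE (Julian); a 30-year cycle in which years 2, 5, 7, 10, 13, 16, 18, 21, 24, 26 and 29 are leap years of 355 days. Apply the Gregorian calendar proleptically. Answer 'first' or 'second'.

The two dates have Julian Day Numbers 2151084 and 2147345 respectively.
Since 2147345 < 2151084, the second date comes first.

second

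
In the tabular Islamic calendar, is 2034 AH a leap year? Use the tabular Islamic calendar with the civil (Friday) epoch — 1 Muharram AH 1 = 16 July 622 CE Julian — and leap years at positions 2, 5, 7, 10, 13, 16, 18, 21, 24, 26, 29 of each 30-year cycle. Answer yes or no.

Year 2034 AH is year 24 of its 30-year cycle; leap positions are 2, 5, 7, 10, 13, 16, 18, 21, 24, 26, 29, so it is a leap year (355 days).

yes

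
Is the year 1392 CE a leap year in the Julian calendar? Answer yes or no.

yes

1392 mod 4 = 0, so it is a leap year in the Julian calendar.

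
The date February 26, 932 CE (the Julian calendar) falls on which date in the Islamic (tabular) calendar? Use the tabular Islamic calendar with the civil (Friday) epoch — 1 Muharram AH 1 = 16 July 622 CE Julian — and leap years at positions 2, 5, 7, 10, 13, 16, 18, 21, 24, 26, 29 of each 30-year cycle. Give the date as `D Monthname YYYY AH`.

Julian Day Number of the source date = 2061527.
Converting JDN 2061527 to the tabular Islamic calendar gives 15 Safar 320 AH.

15 Safar 320 AH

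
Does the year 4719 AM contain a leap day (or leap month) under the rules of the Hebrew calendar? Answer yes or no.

no

Hebrew year 4719 is year 7 of its 19-year Metonic cycle; leap years are at positions 3, 6, 8, 11, 14, 17, 19, so it is a common year (12 months).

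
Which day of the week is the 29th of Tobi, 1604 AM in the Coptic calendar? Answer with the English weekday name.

Monday

Equivalently 6 February 1888 Gregorian, JDN 2410674.
2410674 ≡ 0 (mod 7); counting from Monday = 0 gives Monday.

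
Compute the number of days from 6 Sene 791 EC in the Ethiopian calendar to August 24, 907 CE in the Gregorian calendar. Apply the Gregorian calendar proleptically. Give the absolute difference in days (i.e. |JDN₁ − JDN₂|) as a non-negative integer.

First date → JDN 2013043; second date → JDN 2052570.
The interval is |2013043 − 2052570| = 39527 days.

39527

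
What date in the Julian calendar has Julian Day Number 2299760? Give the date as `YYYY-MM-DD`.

The Gregorian equivalent of JDN 2299760 is 5 June 1584.
In the Julian calendar that day is 1584-05-26.

1584-05-26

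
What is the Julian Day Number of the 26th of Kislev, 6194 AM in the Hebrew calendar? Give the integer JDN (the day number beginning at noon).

In the Gregorian calendar the same day is 9 December 2433.
JDN 2299161 is 15 October 1582 CE (Gregorian); the target day is +310877 days from there, so JDN = 2610038.

2610038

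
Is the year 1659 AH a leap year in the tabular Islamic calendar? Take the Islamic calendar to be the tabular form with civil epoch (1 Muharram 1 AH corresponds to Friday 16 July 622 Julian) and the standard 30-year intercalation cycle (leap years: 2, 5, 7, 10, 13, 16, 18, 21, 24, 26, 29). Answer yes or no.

Year 1659 AH is year 9 of its 30-year cycle; leap positions are 2, 5, 7, 10, 13, 16, 18, 21, 24, 26, 29, so it is a common year (354 days).

no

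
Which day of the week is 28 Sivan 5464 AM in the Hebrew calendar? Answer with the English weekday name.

Monday

In the Gregorian calendar this is 30 June 1704 (JDN 2343614).
Since JDN mod 7 = 0 (0 = Monday), the day is Monday.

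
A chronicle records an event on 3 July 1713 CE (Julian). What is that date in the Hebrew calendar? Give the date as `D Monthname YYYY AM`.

Julian Day Number of the source date = 2346915.
Converting JDN 2346915 to the Hebrew calendar gives 20 Tammuz 5473 AM.

20 Tammuz 5473 AM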